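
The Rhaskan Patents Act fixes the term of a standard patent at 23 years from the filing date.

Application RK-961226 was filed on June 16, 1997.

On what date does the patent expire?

Filing date + 23 years → 16 June 2020.

June 16, 2020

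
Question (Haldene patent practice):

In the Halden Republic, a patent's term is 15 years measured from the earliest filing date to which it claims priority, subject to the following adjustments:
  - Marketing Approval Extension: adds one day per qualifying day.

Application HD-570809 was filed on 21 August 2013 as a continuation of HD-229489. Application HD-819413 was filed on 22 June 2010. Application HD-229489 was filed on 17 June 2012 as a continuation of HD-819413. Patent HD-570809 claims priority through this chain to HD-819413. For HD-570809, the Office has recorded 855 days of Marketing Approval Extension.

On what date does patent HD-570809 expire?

October 25, 2027

Earliest priority filing: 22 June 2010.
Base term: 22 June 2010 + 15 years → 22 June 2025.
Marketing Approval Extension: +855 days → 25 October 2027.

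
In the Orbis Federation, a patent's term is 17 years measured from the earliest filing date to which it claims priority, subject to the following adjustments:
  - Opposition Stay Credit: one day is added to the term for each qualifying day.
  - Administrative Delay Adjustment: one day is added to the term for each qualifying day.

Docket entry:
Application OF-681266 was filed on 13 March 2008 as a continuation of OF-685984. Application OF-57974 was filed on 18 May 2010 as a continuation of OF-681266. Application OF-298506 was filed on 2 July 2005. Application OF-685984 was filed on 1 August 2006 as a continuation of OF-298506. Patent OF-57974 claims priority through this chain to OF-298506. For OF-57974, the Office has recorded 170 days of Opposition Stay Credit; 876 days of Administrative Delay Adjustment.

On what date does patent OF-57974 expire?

2025-05-13

Earliest priority filing: 2 July 2005.
Base term: 2 July 2005 + 17 years → 2 July 2022.
Opposition Stay Credit: +170 days → 19 December 2022.
Administrative Delay Adjustment: +876 days → 13 May 2025.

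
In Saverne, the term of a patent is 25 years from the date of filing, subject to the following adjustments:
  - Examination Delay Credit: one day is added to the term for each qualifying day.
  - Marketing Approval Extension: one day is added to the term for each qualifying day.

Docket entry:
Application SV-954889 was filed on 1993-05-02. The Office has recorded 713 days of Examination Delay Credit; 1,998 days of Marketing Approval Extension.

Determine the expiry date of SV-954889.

October 3, 2025

Base term: filing date + 25 years → 2 May 2018.
Examination Delay Credit: +713 days → 14 April 2020.
Marketing Approval Extension: +1998 days → 3 October 2025.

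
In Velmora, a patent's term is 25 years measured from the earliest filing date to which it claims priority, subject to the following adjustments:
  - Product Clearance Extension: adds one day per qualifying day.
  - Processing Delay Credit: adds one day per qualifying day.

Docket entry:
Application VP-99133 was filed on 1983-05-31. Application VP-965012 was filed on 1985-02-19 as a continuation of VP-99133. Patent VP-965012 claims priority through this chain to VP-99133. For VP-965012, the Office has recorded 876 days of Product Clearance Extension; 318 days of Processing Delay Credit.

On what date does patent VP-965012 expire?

September 7, 2011

Earliest priority filing: 31 May 1983.
Base term: 31 May 1983 + 25 years → 31 May 2008.
Product Clearance Extension: +876 days → 24 October 2010.
Processing Delay Credit: +318 days → 7 September 2011.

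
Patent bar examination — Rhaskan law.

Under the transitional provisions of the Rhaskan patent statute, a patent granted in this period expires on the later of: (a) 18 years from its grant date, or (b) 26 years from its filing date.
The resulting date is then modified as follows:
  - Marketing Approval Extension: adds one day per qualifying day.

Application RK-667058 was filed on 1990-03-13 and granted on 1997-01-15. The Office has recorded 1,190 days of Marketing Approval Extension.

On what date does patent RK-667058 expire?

June 16, 2019

(a) grant + 18 years → 15 January 2015.
(b) filing + 26 years → 13 March 2016.
Later of the two: 13 March 2016.
Marketing Approval Extension: +1190 days → 16 June 2019.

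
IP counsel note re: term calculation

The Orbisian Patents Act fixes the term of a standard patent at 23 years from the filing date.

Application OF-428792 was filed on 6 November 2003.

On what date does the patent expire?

Filing date + 23 years → 6 November 2026.

2026-11-06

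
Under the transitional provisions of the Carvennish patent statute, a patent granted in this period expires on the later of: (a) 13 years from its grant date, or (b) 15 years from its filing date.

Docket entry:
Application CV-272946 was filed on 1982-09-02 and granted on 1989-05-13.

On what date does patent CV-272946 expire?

2002-05-13

(a) grant + 13 years → 13 May 2002.
(b) filing + 15 years → 2 September 1997.
Later of the two: 13 May 2002.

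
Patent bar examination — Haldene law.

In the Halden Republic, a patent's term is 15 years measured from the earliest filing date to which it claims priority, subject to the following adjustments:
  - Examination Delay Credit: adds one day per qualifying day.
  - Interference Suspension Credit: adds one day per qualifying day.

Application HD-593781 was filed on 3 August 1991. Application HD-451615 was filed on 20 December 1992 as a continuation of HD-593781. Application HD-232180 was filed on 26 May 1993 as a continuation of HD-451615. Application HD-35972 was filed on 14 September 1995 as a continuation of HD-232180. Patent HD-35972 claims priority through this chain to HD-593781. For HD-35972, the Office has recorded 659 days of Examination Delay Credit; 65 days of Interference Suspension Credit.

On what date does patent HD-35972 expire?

July 27, 2008

Earliest priority filing: 3 August 1991.
Base term: 3 August 1991 + 15 years → 3 August 2006.
Examination Delay Credit: +659 days → 23 May 2008.
Interference Suspension Credit: +65 days → 27 July 2008.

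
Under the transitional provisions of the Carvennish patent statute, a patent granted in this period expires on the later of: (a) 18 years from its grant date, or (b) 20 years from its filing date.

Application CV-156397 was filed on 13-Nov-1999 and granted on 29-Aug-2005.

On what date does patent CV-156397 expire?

(a) grant + 18 years → 29 August 2023.
(b) filing + 20 years → 13 November 2019.
Later of the two: 29 August 2023.

2023-08-29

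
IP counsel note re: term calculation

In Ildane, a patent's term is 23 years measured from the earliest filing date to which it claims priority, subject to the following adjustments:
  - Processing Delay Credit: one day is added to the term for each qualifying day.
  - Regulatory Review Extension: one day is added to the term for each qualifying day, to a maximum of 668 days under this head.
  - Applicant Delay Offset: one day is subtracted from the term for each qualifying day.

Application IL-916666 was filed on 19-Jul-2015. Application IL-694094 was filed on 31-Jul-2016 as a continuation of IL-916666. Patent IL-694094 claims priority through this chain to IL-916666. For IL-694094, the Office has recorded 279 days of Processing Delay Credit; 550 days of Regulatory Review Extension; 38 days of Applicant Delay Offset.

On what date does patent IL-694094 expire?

September 17, 2040

Earliest priority filing: 19 July 2015.
Base term: 19 July 2015 + 23 years → 19 July 2038.
Processing Delay Credit: +279 days → 24 April 2039.
Regulatory Review Extension: 550 days (within the 668-day cap) → +550 days → 25 October 2040.
Applicant Delay Offset: −38 days → 17 September 2040.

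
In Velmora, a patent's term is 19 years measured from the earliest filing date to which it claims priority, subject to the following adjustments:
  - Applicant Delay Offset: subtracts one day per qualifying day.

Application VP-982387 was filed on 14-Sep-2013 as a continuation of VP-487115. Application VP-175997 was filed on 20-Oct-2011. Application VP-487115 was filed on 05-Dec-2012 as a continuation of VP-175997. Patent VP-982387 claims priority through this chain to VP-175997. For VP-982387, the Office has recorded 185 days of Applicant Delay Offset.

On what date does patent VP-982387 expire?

Earliest priority filing: 20 October 2011.
Base term: 20 October 2011 + 19 years → 20 October 2030.
Applicant Delay Offset: −185 days → 18 April 2030.

2030-04-18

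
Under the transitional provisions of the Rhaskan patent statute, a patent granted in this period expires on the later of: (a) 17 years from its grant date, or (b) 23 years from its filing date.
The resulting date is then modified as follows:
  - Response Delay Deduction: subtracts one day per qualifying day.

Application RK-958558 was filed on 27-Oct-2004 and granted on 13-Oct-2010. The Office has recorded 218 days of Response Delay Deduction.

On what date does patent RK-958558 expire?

2027-03-23

(a) grant + 17 years → 13 October 2027.
(b) filing + 23 years → 27 October 2027.
Later of the two: 27 October 2027.
Response Delay Deduction: −218 days → 23 March 2027.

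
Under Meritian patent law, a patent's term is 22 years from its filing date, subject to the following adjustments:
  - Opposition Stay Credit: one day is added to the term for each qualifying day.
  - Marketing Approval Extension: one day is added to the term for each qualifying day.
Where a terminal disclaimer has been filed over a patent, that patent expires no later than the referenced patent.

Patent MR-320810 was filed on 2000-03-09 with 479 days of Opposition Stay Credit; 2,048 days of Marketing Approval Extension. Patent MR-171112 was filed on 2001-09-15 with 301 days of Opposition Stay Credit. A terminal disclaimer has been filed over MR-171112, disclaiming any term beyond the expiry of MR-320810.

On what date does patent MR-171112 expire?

Natural term of MR-171112:
  Base: filing + 22 years → 15 September 2023.
  Opposition Stay Credit: +301 days → 12 July 2024.
Expiry of referenced patent MR-320810:
  Base: filing + 22 years → 9 March 2022.
  Opposition Stay Credit: +479 days → 1 July 2023.
  Marketing Approval Extension: +2048 days → 7 February 2029.
Terminal disclaimer: MR-171112 expires on the earlier of 12 July 2024 and 7 February 2029.

July 12, 2024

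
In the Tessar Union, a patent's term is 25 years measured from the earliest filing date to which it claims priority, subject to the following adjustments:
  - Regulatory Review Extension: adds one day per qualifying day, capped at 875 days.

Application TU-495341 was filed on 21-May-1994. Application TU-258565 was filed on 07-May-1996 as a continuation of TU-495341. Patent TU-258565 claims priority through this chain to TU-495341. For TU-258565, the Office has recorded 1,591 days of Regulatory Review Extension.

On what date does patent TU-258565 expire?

October 12, 2021

Earliest priority filing: 21 May 1994.
Base term: 21 May 1994 + 25 years → 21 May 2019.
Regulatory Review Extension: 1591 days claimed exceeds the 875-day cap, so +875 days → 12 October 2021.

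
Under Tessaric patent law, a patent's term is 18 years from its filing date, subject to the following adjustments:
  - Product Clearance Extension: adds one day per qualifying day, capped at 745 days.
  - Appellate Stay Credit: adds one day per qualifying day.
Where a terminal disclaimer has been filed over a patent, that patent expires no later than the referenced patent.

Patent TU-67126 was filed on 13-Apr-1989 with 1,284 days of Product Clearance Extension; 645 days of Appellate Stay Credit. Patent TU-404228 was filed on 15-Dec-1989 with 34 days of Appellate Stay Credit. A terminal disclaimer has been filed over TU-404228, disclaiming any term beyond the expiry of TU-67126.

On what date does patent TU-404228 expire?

2008-01-18

Natural term of TU-404228:
  Base: filing + 18 years → 15 December 2007.
  Appellate Stay Credit: +34 days → 18 January 2008.
Expiry of referenced patent TU-67126:
  Base: filing + 18 years → 13 April 2007.
  Product Clearance Extension: 1284 days claimed exceeds the 745-day cap, so +745 days → 27 April 2009.
  Appellate Stay Credit: +645 days → 1 February 2011.
Terminal disclaimer: TU-404228 expires on the earlier of 18 January 2008 and 1 February 2011.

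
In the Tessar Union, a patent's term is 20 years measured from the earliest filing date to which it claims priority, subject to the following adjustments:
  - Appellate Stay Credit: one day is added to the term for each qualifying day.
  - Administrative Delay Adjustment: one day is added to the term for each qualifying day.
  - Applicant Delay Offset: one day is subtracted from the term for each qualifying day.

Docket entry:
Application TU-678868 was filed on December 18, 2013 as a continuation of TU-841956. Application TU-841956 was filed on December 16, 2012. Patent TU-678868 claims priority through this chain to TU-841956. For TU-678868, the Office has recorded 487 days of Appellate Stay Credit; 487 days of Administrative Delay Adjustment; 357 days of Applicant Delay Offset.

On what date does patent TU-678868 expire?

August 25, 2034

Earliest priority filing: 16 December 2012.
Base term: 16 December 2012 + 20 years → 16 December 2032.
Appellate Stay Credit: +487 days → 17 April 2034.
Administrative Delay Adjustment: +487 days → 17 August 2035.
Applicant Delay Offset: −357 days → 25 August 2034.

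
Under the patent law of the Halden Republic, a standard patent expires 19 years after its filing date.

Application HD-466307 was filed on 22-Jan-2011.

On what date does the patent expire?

Filing date + 19 years → 22 January 2030.

2030-01-22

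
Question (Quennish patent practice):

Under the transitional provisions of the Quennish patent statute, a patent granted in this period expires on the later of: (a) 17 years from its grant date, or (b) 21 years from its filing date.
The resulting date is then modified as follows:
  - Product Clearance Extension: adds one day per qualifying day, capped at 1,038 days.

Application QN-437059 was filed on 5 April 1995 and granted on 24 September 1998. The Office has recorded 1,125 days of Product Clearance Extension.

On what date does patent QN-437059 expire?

(a) grant + 17 years → 24 September 2015.
(b) filing + 21 years → 5 April 2016.
Later of the two: 5 April 2016.
Product Clearance Extension: 1125 days claimed exceeds the 1038-day cap, so +1038 days → 7 February 2019.

February 7, 2019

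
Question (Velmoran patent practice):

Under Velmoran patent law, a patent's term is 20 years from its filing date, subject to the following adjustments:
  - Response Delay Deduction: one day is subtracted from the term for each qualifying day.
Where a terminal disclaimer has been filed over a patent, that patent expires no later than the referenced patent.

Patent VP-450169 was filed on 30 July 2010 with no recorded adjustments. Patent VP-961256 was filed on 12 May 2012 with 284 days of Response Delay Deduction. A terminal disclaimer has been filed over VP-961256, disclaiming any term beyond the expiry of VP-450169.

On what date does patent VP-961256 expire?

Natural term of VP-961256:
  Base: filing + 20 years → 12 May 2032.
  Response Delay Deduction: −284 days → 2 August 2031.
Expiry of referenced patent VP-450169:
  Base: filing + 20 years → 30 July 2030.
Terminal disclaimer: VP-961256 expires on the earlier of 2 August 2031 and 30 July 2030.

July 30, 2030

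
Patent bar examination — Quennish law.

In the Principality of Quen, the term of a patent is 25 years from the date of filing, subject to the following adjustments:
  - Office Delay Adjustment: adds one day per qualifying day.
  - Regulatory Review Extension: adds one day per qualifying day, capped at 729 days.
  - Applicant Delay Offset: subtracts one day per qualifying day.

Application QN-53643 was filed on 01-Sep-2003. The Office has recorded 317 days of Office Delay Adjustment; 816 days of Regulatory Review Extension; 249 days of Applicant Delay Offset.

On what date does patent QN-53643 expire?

2030-11-07

Base term: filing date + 25 years → 1 September 2028.
Office Delay Adjustment: +317 days → 15 July 2029.
Regulatory Review Extension: 816 days claimed exceeds the 729-day cap, so +729 days → 14 July 2031.
Applicant Delay Offset: −249 days → 7 November 2030.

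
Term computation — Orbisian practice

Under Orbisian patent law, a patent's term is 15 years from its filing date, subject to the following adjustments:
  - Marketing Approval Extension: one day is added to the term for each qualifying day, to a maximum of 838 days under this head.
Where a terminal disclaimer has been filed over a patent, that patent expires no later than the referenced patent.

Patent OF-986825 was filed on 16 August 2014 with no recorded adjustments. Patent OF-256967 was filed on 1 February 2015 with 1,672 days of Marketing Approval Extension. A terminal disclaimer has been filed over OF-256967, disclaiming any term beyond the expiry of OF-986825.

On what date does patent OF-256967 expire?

Natural term of OF-256967:
  Base: filing + 15 years → 1 February 2030.
  Marketing Approval Extension: 1672 days claimed exceeds the 838-day cap, so +838 days → 19 May 2032.
Expiry of referenced patent OF-986825:
  Base: filing + 15 years → 16 August 2029.
Terminal disclaimer: OF-256967 expires on the earlier of 19 May 2032 and 16 August 2029.

2029-08-16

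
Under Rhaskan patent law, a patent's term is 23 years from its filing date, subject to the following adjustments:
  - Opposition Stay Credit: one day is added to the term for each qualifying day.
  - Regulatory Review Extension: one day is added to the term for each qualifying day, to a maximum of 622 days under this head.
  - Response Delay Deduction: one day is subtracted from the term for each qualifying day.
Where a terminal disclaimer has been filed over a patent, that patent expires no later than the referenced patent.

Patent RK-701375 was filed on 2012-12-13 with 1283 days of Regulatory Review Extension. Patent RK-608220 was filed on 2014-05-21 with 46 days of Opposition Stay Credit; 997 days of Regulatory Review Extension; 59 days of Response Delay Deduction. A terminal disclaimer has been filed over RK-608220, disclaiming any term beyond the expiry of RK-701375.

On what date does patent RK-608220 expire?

Natural term of RK-608220:
  Base: filing + 23 years → 21 May 2037.
  Opposition Stay Credit: +46 days → 6 July 2037.
  Regulatory Review Extension: 997 days claimed exceeds the 622-day cap, so +622 days → 20 March 2039.
  Response Delay Deduction: −59 days → 20 January 2039.
Expiry of referenced patent RK-701375:
  Base: filing + 23 years → 13 December 2035.
  Regulatory Review Extension: 1283 days claimed exceeds the 622-day cap, so +622 days → 26 August 2037.
Terminal disclaimer: RK-608220 expires on the earlier of 20 January 2039 and 26 August 2037.

August 26, 2037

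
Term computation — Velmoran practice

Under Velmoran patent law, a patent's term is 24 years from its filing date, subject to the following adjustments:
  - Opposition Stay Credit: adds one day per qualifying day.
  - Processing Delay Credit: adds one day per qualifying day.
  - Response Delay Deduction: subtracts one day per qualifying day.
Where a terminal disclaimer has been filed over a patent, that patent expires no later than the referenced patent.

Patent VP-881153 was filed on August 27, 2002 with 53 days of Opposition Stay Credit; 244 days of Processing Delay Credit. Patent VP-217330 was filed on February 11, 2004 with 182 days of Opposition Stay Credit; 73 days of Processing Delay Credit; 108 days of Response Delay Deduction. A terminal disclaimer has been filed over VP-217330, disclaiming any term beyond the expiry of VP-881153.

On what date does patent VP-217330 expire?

June 20, 2027

Natural term of VP-217330:
  Base: filing + 24 years → 11 February 2028.
  Opposition Stay Credit: +182 days → 11 August 2028.
  Processing Delay Credit: +73 days → 23 October 2028.
  Response Delay Deduction: −108 days → 7 July 2028.
Expiry of referenced patent VP-881153:
  Base: filing + 24 years → 27 August 2026.
  Opposition Stay Credit: +53 days → 19 October 2026.
  Processing Delay Credit: +244 days → 20 June 2027.
Terminal disclaimer: VP-217330 expires on the earlier of 7 July 2028 and 20 June 2027.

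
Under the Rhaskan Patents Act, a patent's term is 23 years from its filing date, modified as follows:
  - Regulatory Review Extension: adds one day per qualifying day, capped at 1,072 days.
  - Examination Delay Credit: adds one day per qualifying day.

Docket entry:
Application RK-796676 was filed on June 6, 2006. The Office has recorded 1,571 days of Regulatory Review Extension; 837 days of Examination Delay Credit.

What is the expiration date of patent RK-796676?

Base term: filing date + 23 years → 6 June 2029.
Regulatory Review Extension: 1571 days claimed exceeds the 1072-day cap, so +1072 days → 13 May 2032.
Examination Delay Credit: +837 days → 28 August 2034.

August 28, 2034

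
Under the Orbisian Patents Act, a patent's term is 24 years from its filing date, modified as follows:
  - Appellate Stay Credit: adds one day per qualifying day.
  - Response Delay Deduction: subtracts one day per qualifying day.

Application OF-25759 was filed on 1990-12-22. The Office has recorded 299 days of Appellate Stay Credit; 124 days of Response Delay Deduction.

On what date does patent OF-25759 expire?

2015-06-15

Base term: filing date + 24 years → 22 December 2014.
Appellate Stay Credit: +299 days → 17 October 2015.
Response Delay Deduction: −124 days → 15 June 2015.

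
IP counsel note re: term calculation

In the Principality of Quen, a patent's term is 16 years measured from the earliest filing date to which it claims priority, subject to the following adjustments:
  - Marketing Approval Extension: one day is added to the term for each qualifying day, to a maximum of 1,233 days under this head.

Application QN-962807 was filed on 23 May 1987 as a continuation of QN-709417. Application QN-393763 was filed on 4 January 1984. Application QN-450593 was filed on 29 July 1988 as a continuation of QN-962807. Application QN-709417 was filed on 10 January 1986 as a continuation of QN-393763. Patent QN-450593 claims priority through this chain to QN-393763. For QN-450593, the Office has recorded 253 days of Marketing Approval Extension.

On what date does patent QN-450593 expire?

2000-09-13

Earliest priority filing: 4 January 1984.
Base term: 4 January 1984 + 16 years → 4 January 2000.
Marketing Approval Extension: 253 days (within the 1233-day cap) → +253 days → 13 September 2000.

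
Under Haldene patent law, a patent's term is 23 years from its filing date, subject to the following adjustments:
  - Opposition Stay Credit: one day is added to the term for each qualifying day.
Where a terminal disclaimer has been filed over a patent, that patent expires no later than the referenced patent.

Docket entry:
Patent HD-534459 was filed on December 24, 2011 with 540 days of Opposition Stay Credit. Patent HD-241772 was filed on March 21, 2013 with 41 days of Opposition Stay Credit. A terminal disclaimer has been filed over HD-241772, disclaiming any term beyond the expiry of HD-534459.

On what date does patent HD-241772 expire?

2036-05-01

Natural term of HD-241772:
  Base: filing + 23 years → 21 March 2036.
  Opposition Stay Credit: +41 days → 1 May 2036.
Expiry of referenced patent HD-534459:
  Base: filing + 23 years → 24 December 2034.
  Opposition Stay Credit: +540 days → 16 June 2036.
Terminal disclaimer: HD-241772 expires on the earlier of 1 May 2036 and 16 June 2036.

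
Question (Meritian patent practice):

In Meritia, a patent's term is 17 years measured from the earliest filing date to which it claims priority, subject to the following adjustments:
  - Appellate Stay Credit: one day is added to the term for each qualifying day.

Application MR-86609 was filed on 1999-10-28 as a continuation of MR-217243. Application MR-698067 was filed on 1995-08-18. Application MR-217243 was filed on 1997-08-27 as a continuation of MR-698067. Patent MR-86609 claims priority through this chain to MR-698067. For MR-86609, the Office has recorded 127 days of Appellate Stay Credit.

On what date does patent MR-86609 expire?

Earliest priority filing: 18 August 1995.
Base term: 18 August 1995 + 17 years → 18 August 2012.
Appellate Stay Credit: +127 days → 23 December 2012.

December 23, 2012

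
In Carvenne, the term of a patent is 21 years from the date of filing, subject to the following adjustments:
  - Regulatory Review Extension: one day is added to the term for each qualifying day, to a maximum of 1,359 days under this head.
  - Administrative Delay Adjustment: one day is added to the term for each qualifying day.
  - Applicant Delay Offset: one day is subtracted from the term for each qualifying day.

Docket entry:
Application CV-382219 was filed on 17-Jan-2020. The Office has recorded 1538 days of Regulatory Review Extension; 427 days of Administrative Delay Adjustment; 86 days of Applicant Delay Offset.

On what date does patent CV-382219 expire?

2045-09-13

Base term: filing date + 21 years → 17 January 2041.
Regulatory Review Extension: 1538 days claimed exceeds the 1359-day cap, so +1359 days → 7 October 2044.
Administrative Delay Adjustment: +427 days → 8 December 2045.
Applicant Delay Offset: −86 days → 13 September 2045.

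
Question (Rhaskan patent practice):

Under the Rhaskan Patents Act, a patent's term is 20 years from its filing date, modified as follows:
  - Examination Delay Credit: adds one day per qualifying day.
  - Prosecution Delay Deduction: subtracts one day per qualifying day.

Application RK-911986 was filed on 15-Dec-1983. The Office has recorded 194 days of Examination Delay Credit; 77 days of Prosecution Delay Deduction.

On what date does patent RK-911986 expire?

2004-04-10

Base term: filing date + 20 years → 15 December 2003.
Examination Delay Credit: +194 days → 26 June 2004.
Prosecution Delay Deduction: −77 days → 10 April 2004.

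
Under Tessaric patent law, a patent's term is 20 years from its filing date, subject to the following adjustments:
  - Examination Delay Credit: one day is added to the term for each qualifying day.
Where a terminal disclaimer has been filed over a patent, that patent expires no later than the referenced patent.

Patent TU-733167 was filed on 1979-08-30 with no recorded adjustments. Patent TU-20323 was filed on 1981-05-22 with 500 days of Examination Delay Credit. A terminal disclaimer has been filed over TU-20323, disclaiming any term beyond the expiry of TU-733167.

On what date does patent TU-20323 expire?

1999-08-30

Natural term of TU-20323:
  Base: filing + 20 years → 22 May 2001.
  Examination Delay Credit: +500 days → 4 October 2002.
Expiry of referenced patent TU-733167:
  Base: filing + 20 years → 30 August 1999.
Terminal disclaimer: TU-20323 expires on the earlier of 4 October 2002 and 30 August 1999.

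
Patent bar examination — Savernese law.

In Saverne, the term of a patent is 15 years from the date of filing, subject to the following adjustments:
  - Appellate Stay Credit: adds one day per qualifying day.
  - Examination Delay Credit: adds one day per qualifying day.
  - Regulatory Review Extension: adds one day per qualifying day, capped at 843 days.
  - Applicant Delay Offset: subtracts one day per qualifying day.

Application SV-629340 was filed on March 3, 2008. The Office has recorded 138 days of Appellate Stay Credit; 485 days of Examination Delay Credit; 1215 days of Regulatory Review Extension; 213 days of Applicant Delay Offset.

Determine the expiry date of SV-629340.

August 7, 2026

Base term: filing date + 15 years → 3 March 2023.
Appellate Stay Credit: +138 days → 19 July 2023.
Examination Delay Credit: +485 days → 15 November 2024.
Regulatory Review Extension: 1215 days claimed exceeds the 843-day cap, so +843 days → 8 March 2027.
Applicant Delay Offset: −213 days → 7 August 2026.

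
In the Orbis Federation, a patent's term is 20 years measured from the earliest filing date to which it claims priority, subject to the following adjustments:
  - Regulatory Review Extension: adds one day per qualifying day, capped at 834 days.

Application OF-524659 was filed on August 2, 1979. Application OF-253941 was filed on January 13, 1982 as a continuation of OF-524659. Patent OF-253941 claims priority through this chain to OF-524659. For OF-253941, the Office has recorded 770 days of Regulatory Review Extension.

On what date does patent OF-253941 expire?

Earliest priority filing: 2 August 1979.
Base term: 2 August 1979 + 20 years → 2 August 1999.
Regulatory Review Extension: 770 days (within the 834-day cap) → +770 days → 10 September 2001.

September 10, 2001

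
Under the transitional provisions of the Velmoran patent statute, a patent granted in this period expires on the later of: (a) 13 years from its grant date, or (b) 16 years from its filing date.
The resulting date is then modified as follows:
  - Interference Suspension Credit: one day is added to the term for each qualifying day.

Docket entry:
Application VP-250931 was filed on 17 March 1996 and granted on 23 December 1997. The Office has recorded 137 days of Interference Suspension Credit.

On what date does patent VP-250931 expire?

(a) grant + 13 years → 23 December 2010.
(b) filing + 16 years → 17 March 2012.
Later of the two: 17 March 2012.
Interference Suspension Credit: +137 days → 1 August 2012.

2012-08-01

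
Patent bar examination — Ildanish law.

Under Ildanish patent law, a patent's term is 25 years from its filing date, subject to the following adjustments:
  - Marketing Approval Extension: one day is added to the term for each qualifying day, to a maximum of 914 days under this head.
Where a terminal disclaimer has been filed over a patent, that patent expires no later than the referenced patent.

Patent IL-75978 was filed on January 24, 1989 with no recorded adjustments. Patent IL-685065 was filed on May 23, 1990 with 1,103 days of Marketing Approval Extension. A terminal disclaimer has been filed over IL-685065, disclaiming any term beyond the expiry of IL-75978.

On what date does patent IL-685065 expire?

Natural term of IL-685065:
  Base: filing + 25 years → 23 May 2015.
  Marketing Approval Extension: 1103 days claimed exceeds the 914-day cap, so +914 days → 22 November 2017.
Expiry of referenced patent IL-75978:
  Base: filing + 25 years → 24 January 2014.
Terminal disclaimer: IL-685065 expires on the earlier of 22 November 2017 and 24 January 2014.

2014-01-24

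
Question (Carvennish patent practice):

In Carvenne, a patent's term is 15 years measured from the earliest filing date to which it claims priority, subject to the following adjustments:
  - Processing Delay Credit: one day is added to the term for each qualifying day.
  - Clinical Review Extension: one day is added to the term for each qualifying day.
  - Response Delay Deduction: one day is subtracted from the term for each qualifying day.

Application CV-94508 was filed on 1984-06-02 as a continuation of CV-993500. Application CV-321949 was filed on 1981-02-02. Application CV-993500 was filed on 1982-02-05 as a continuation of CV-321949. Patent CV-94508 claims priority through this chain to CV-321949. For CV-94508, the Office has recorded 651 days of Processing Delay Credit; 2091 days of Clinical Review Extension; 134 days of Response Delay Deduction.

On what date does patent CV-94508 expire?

Earliest priority filing: 2 February 1981.
Base term: 2 February 1981 + 15 years → 2 February 1996.
Processing Delay Credit: +651 days → 14 November 1997.
Clinical Review Extension: +2091 days → 6 August 2003.
Response Delay Deduction: −134 days → 25 March 2003.

2003-03-25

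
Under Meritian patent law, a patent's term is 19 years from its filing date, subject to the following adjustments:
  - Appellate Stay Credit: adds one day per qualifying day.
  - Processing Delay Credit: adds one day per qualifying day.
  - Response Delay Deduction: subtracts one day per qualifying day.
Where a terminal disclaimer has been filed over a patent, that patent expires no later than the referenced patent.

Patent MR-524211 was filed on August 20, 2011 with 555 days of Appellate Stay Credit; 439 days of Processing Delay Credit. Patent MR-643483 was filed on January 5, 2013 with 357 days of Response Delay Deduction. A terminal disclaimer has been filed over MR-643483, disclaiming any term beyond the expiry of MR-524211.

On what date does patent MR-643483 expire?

Natural term of MR-643483:
  Base: filing + 19 years → 5 January 2032.
  Response Delay Deduction: −357 days → 13 January 2031.
Expiry of referenced patent MR-524211:
  Base: filing + 19 years → 20 August 2030.
  Appellate Stay Credit: +555 days → 26 February 2032.
  Processing Delay Credit: +439 days → 10 May 2033.
Terminal disclaimer: MR-643483 expires on the earlier of 13 January 2031 and 10 May 2033.

2031-01-13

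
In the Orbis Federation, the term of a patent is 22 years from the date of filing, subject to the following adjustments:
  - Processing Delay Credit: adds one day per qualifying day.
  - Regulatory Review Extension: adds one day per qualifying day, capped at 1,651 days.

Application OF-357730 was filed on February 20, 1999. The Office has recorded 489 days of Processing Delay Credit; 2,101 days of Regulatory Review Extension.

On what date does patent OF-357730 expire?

Base term: filing date + 22 years → 20 February 2021.
Processing Delay Credit: +489 days → 24 June 2022.
Regulatory Review Extension: 2101 days claimed exceeds the 1651-day cap, so +1651 days → 31 December 2026.

2026-12-31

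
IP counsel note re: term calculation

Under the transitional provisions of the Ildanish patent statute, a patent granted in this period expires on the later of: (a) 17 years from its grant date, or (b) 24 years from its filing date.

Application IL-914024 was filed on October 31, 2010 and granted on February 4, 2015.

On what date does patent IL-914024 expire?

October 31, 2034

(a) grant + 17 years → 4 February 2032.
(b) filing + 24 years → 31 October 2034.
Later of the two: 31 October 2034.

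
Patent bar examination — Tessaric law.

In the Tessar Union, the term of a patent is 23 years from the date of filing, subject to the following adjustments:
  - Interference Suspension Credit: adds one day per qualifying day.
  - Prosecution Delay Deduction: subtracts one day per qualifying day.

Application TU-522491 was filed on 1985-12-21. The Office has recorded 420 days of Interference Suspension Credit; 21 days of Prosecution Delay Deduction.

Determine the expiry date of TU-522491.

Base term: filing date + 23 years → 21 December 2008.
Interference Suspension Credit: +420 days → 14 February 2010.
Prosecution Delay Deduction: −21 days → 24 January 2010.

2010-01-24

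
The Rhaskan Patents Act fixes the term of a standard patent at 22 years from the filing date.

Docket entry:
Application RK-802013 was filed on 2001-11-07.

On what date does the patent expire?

Filing date + 22 years → 7 November 2023.

November 7, 2023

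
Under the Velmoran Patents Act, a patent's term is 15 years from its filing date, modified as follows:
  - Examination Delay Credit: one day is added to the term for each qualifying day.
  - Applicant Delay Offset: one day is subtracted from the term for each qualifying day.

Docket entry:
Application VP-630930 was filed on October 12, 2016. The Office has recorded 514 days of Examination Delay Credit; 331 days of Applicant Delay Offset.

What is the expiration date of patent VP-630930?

April 12, 2032

Base term: filing date + 15 years → 12 October 2031.
Examination Delay Credit: +514 days → 9 March 2033.
Applicant Delay Offset: −331 days → 12 April 2032.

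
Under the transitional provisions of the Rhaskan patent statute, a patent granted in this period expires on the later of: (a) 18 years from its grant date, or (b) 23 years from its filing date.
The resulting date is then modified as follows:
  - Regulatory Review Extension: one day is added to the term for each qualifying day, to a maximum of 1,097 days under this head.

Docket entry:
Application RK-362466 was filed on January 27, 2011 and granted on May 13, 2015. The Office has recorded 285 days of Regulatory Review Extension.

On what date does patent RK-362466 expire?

2034-11-08

(a) grant + 18 years → 13 May 2033.
(b) filing + 23 years → 27 January 2034.
Later of the two: 27 January 2034.
Regulatory Review Extension: 285 days (within the 1097-day cap) → +285 days → 8 November 2034.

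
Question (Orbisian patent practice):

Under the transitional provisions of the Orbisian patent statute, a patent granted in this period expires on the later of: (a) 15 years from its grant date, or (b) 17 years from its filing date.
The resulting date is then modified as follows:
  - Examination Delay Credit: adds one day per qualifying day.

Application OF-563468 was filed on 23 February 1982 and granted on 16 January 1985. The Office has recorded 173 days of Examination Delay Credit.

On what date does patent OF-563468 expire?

2000-07-07

(a) grant + 15 years → 16 January 2000.
(b) filing + 17 years → 23 February 1999.
Later of the two: 16 January 2000.
Examination Delay Credit: +173 days → 7 July 2000.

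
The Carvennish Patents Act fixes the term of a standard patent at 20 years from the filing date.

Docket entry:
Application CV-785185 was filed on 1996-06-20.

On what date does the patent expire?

Filing date + 20 years → 20 June 2016.

June 20, 2016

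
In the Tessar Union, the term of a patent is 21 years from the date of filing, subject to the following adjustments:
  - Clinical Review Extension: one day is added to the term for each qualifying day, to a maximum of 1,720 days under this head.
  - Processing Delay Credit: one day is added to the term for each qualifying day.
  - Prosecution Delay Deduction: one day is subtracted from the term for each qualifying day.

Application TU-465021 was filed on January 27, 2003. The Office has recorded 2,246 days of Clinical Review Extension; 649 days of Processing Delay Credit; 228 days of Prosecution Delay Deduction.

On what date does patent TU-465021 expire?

Base term: filing date + 21 years → 27 January 2024.
Clinical Review Extension: 2246 days claimed exceeds the 1720-day cap, so +1720 days → 12 October 2028.
Processing Delay Credit: +649 days → 23 July 2030.
Prosecution Delay Deduction: −228 days → 7 December 2029.

December 7, 2029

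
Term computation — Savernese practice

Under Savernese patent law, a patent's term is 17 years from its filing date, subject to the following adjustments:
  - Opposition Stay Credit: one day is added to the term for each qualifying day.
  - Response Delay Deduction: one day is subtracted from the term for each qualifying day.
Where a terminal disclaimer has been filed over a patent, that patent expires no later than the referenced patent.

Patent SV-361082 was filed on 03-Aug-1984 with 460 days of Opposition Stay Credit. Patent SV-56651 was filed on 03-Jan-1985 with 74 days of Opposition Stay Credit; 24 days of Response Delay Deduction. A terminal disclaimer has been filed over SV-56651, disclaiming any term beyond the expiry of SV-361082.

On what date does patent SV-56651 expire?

2002-02-22

Natural term of SV-56651:
  Base: filing + 17 years → 3 January 2002.
  Opposition Stay Credit: +74 days → 18 March 2002.
  Response Delay Deduction: −24 days → 22 February 2002.
Expiry of referenced patent SV-361082:
  Base: filing + 17 years → 3 August 2001.
  Opposition Stay Credit: +460 days → 6 November 2002.
Terminal disclaimer: SV-56651 expires on the earlier of 22 February 2002 and 6 November 2002.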